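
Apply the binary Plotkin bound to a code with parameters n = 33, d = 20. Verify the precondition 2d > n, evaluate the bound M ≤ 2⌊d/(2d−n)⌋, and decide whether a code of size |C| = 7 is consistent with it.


Plotkin bound M ≤ 4; given |C| = 7 > bound (violated).

Check applicability: 2d = 40, n = 33.
2d − n = 7 > 0, so Plotkin applies.
Compute d/(2d−n) = 20/7 ≈ 2.8571.
⌊d/(2d−n)⌋ = 2.
Plotkin bound: M ≤ 2·2 = 4.
Given |C| = 7, check: VIOLATED.
This |C| is above the Plotkin bound, so no binary code with n = 33, d = 20 and 7 codewords exists.


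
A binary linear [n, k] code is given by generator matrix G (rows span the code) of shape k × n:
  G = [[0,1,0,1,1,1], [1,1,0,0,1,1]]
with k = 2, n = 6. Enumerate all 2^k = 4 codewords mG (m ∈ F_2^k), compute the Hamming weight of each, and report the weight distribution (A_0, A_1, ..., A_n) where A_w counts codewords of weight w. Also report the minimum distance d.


Weight distribution: A_0 = 1, A_2 = 1, A_4 = 2. Minimum distance d = 2.

Enumerate all 2^2 = 4 messages m ∈ F_2^2.
For each, compute codeword c = mG in F_2^6, then tally its weight.
  m = 00 → c = 000000, weight = 0.
  m = 10 → c = 010111, weight = 4.
  m = 01 → c = 110011, weight = 4.
  m = 11 → c = 100100, weight = 2.
Tally weights:
  weight 0: 1 codewords.
  weight 2: 1 codewords.
  weight 4: 2 codewords.
Minimum distance d = smallest w > 0 with A_w > 0 = 2.
Sanity: Σ A_w = 4 = 2^2 = 4 ✓.


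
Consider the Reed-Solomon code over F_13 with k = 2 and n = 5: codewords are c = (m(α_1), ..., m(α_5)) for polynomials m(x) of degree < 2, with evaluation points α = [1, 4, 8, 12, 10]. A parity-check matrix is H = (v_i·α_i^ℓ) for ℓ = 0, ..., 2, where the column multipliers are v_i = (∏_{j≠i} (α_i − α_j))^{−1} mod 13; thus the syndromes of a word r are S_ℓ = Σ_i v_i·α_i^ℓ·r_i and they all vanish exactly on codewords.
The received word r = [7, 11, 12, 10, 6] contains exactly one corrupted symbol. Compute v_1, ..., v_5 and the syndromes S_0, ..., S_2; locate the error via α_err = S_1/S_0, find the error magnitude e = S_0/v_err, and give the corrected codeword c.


S = (5, 8, 5), error at position 4, error magnitude e = 10, c = [7, 11, 12, 0, 6].

Step 1: column multipliers v_i = (∏_{j≠i}(α_i − α_j))^{−1} mod 13.
  i = 1 (α = 1): (1−4)(1−8)(1−12)(1−10) = (−3)·(−7)·(−11)·(−9) = 2079 ≡ 12, so v_1 = 12^{−1} = 12 (mod 13).
  i = 2 (α = 4): (4−1)(4−8)(4−12)(4−10) = 3·(−4)·(−8)·(−6) = −576 ≡ 9, so v_2 = 9^{−1} = 3 (mod 13).
  i = 3 (α = 8): (8−1)(8−4)(8−12)(8−10) = 7·4·(−4)·(−2) = 224 ≡ 3, so v_3 = 3^{−1} = 9 (mod 13).
  i = 4 (α = 12): (12−1)(12−4)(12−8)(12−10) = 11·8·4·2 = 704 ≡ 2, so v_4 = 2^{−1} = 7 (mod 13).
  i = 5 (α = 10): (10−1)(10−4)(10−8)(10−12) = 9·6·2·(−2) = −216 ≡ 5, so v_5 = 5^{−1} = 8 (mod 13).
  v = [12, 3, 9, 7, 8].
Step 2: syndromes of r = [7, 11, 12, 10, 6] (all sums mod 13).
  S_0 = Σ v_i r_i = 12·7 + 3·11 + 9·12 + 7·10 + 8·6 = 343 ≡ 5.
  S_1 = Σ v_i α_i r_i = 12·1·7 + 3·4·11 + 9·8·12 + 7·12·10 + 8·10·6 = 2400 ≡ 8.
  α_i^2 mod 13 = [1, 3, 12, 1, 9].
  S_2 = Σ v_i α_i^2 r_i = 12·1·7 + 3·3·11 + 9·12·12 + 7·1·10 + 8·9·6 = 1981 ≡ 5.
  S = (5, 8, 5) ≠ 0, so r is not a codeword (an error is present).
Step 3: locate the error. For a single error e at position i, S_ℓ = v_i·e·α_i^ℓ, so α_err = S_1/S_0.
  S_0^{−1} = 5^{−1} = 8 (mod 13), so α_err = 8·8 = 64 ≡ 12 = α_4. Error position i = 4.
  Consistency check: S_2/S_1 = 5·5 = 25 ≡ 12 = α_err ✓ (single-error assumption holds).
Step 4: error magnitude e = S_0/v_4 = S_0·∏_{j≠4}(α_4 − α_j) = 5·2 = 10 ≡ 10 (mod 13).
Step 5: correct position 4: c_4 = r_4 − e = 10 − 10 ≡ 0 (mod 13). Hence c = [7, 11, 12, 0, 6].
  Check: interpolating c through the α_i gives m(x) = 10 + 10·x (degree < 2) with m(α_i) = c_i for every i, so c is indeed a codeword.


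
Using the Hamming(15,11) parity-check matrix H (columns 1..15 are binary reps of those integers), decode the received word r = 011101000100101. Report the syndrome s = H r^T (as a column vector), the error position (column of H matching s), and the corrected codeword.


s = (1, 0, 1, 1)^T, error position = 11, corrected codeword c = 011101000110101

Compute s = H r^T mod 2 one row at a time:
  s_1 = 0 + 0 + 1 + 0 + 0 + 1 + 0 + 1 = 3 ≡ 1 (mod 2).
  s_2 = 1 + 0 + 1 + 0 + 0 + 1 + 0 + 1 = 4 ≡ 0 (mod 2).
  s_3 = 1 + 1 + 1 + 0 + 1 + 0 + 0 + 1 = 5 ≡ 1 (mod 2).
  s_4 = 0 + 1 + 0 + 0 + 0 + 0 + 1 + 1 = 3 ≡ 1 (mod 2).
s = (1, 0, 1, 1)^T — this equals column 11 of H (binary 1011), so error is at position 11.
Correct: flip bit 11 of r = 011101000100101 to get c = 011101000110101.


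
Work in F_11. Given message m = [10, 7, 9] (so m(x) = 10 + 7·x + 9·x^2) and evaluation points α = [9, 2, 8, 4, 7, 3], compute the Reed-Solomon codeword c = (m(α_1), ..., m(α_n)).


c = [10, 5, 4, 6, 5, 2]

Message polynomial: m(x) = 10 + 7·x + 9·x^2 (mod 11).
For each evaluation point α_i, compute m(α_i) mod 11:
  α_1 = 9: Horner steps 9 → 0 → 10, so m(9) = 10.
  α_2 = 2: Horner steps 9 → 3 → 5, so m(2) = 5.
  α_3 = 8: Horner steps 9 → 2 → 4, so m(8) = 4.
  α_4 = 4: Horner steps 9 → 10 → 6, so m(4) = 6.
  α_5 = 7: Horner steps 9 → 4 → 5, so m(7) = 5.
  α_6 = 3: Horner steps 9 → 1 → 2, so m(3) = 2.
Codeword c = [10, 5, 4, 6, 5, 2] ∈ F_11^6.


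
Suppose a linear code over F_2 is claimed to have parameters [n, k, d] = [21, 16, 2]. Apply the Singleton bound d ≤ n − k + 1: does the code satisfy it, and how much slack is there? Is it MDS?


Singleton RHS = n − k + 1 = 6, slack = 4, bound satisfied, not MDS.

Singleton bound: d ≤ n − k + 1.
Here n = 21, k = 16, so n − k + 1 = 6.
Given d = 2, check d ≤ 6: YES.
Slack = (n − k + 1) − d = 4.
The code is NOT MDS (slack = 4 > 0).
Description: the claimed parameters are [21, 16, 2]_2; such a code would be non-MDS.


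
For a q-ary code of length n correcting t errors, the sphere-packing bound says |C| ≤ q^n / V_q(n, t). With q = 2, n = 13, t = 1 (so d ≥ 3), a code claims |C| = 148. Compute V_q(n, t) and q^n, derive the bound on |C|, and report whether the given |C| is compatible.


V_q(n, t) = 14, q^n = 8192, Hamming bound = 585, |C| = 148 ≤ bound (satisfied).

Step 1: Compute V_q(n, t) = Σ_{j=0}^1 C(n, j) (q−1)^j.
  j = 0: C(13,0)·(1)^0 = 1·1 = 1.
  j = 1: C(13,1)·(1)^1 = 13·1 = 13.
  V_q(n, t) = 1 + 13 = 14.
Step 2: q^n = 2^13 = 8192.
Step 3: Hamming bound ⌊q^n / V_q(n,t)⌋ = ⌊8192/14⌋ = 585.
Step 4: Compare |C| = 148 to 585: satisfied.
The claimed |C| lies below the Hamming bound.


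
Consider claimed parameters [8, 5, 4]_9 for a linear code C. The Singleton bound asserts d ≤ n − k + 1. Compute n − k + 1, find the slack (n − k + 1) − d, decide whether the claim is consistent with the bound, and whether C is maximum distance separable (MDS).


Singleton RHS = n − k + 1 = 4, slack = 0, bound satisfied, MDS.

Singleton bound: d ≤ n − k + 1.
Here n = 8, k = 5, so n − k + 1 = 4.
Given d = 4, check d ≤ 4: YES.
Slack = (n − k + 1) − d = 0.
The code is MDS (slack = 0).
Description: the claimed parameters are [8, 5, 4]_9; such a code would be MDS (meets Singleton bound).


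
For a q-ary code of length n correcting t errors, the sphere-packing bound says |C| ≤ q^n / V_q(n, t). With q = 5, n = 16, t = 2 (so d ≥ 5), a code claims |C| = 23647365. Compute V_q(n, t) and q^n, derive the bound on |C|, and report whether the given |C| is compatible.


V_q(n, t) = 1985, q^n = 152587890625, Hamming bound = 76870473, |C| = 23647365 ≤ bound (satisfied).

Step 1: Compute V_q(n, t) = Σ_{j=0}^2 C(n, j) (q−1)^j.
  j = 0: C(16,0)·(4)^0 = 1·1 = 1.
  j = 1: C(16,1)·(4)^1 = 16·4 = 64.
  j = 2: C(16,2)·(4)^2 = 120·16 = 1920.
  V_q(n, t) = 1 + 64 + 1920 = 1985.
Step 2: q^n = 5^16 = 152587890625.
Step 3: Hamming bound ⌊q^n / V_q(n,t)⌋ = ⌊152587890625/1985⌋ = 76870473.
Step 4: Compare |C| = 23647365 to 76870473: satisfied.
The claimed |C| lies below the Hamming bound.


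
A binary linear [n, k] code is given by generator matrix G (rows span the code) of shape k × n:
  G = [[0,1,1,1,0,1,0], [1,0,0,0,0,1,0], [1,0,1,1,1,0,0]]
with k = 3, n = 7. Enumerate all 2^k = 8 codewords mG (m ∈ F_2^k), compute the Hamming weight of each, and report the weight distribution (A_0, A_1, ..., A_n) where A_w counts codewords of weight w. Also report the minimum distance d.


Weight distribution: A_0 = 1, A_2 = 2, A_4 = 5. Minimum distance d = 2.

Enumerate all 2^3 = 8 messages m ∈ F_2^3.
For each, compute codeword c = mG in F_2^7, then tally its weight.
  m = 000 → c = 0000000, weight = 0.
  m = 100 → c = 0111010, weight = 4.
  m = 010 → c = 1000010, weight = 2.
  m = 110 → c = 1111000, weight = 4.
  m = 001 → c = 1011100, weight = 4.
  m = 101 → c = 1100110, weight = 4.
  m = 011 → c = 0011110, weight = 4.
  m = 111 → c = 0100100, weight = 2.
Tally weights:
  weight 0: 1 codewords.
  weight 2: 2 codewords.
  weight 4: 5 codewords.
Minimum distance d = smallest w > 0 with A_w > 0 = 2.
Sanity: Σ A_w = 8 = 2^3 = 8 ✓.


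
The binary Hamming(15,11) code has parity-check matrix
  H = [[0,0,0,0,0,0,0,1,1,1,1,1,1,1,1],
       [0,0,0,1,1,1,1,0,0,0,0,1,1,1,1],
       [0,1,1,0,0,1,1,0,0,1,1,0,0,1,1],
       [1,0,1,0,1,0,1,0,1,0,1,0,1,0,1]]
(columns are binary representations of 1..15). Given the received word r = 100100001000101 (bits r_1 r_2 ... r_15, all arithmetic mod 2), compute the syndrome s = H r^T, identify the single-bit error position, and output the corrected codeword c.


s = (1, 1, 1, 0)^T, error position = 14, corrected codeword c = 100100001000111

Compute s = H r^T mod 2 one row at a time:
  s_1 = 0 + 1 + 0 + 0 + 0 + 1 + 0 + 1 = 3 ≡ 1 (mod 2).
  s_2 = 1 + 0 + 0 + 0 + 0 + 1 + 0 + 1 = 3 ≡ 1 (mod 2).
  s_3 = 0 + 0 + 0 + 0 + 0 + 0 + 0 + 1 = 1 ≡ 1 (mod 2).
  s_4 = 1 + 0 + 0 + 0 + 1 + 0 + 1 + 1 = 4 ≡ 0 (mod 2).
s = (1, 1, 1, 0)^T — this equals column 14 of H (binary 1110), so error is at position 14.
Correct: flip bit 14 of r = 100100001000101 to get c = 100100001000111.


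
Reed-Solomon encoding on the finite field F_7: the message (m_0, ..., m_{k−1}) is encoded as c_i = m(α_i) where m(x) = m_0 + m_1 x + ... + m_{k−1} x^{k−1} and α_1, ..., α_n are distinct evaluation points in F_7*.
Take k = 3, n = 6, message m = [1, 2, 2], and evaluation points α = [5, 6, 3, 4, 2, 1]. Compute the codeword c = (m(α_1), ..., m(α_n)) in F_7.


c = [5, 1, 4, 6, 6, 5]

Message polynomial: m(x) = 1 + 2·x + 2·x^2 (mod 7).
For each evaluation point α_i, compute m(α_i) mod 7:
  α_1 = 5: Horner steps 2 → 5 → 5, so m(5) = 5.
  α_2 = 6: Horner steps 2 → 0 → 1, so m(6) = 1.
  α_3 = 3: Horner steps 2 → 1 → 4, so m(3) = 4.
  α_4 = 4: Horner steps 2 → 3 → 6, so m(4) = 6.
  α_5 = 2: Horner steps 2 → 6 → 6, so m(2) = 6.
  α_6 = 1: Horner steps 2 → 4 → 5, so m(1) = 5.
Codeword c = [5, 1, 4, 6, 6, 5] ∈ F_7^6.


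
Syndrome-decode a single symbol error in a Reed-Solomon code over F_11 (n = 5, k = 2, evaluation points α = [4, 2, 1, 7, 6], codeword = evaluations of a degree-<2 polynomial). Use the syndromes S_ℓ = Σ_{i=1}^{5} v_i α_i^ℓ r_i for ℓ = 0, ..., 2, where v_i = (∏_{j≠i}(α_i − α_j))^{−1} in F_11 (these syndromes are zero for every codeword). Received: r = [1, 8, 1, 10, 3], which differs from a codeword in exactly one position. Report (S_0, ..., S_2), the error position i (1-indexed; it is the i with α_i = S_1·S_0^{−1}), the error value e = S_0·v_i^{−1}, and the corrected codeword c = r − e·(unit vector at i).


S = (4, 5, 9), error at position 1, error magnitude e = 1, c = [0, 8, 1, 10, 3].

Step 1: column multipliers v_i = (∏_{j≠i}(α_i − α_j))^{−1} mod 11.
  i = 1 (α = 4): (4−2)(4−1)(4−7)(4−6) = 2·3·(−3)·(−2) = 36 ≡ 3, so v_1 = 3^{−1} = 4 (mod 11).
  i = 2 (α = 2): (2−4)(2−1)(2−7)(2−6) = (−2)·1·(−5)·(−4) = −40 ≡ 4, so v_2 = 4^{−1} = 3 (mod 11).
  i = 3 (α = 1): (1−4)(1−2)(1−7)(1−6) = (−3)·(−1)·(−6)·(−5) = 90 ≡ 2, so v_3 = 2^{−1} = 6 (mod 11).
  i = 4 (α = 7): (7−4)(7−2)(7−1)(7−6) = 3·5·6·1 = 90 ≡ 2, so v_4 = 2^{−1} = 6 (mod 11).
  i = 5 (α = 6): (6−4)(6−2)(6−1)(6−7) = 2·4·5·(−1) = −40 ≡ 4, so v_5 = 4^{−1} = 3 (mod 11).
  v = [4, 3, 6, 6, 3].
Step 2: syndromes of r = [1, 8, 1, 10, 3] (all sums mod 11).
  S_0 = Σ v_i r_i = 4·1 + 3·8 + 6·1 + 6·10 + 3·3 = 103 ≡ 4.
  S_1 = Σ v_i α_i r_i = 4·4·1 + 3·2·8 + 6·1·1 + 6·7·10 + 3·6·3 = 544 ≡ 5.
  α_i^2 mod 11 = [5, 4, 1, 5, 3].
  S_2 = Σ v_i α_i^2 r_i = 4·5·1 + 3·4·8 + 6·1·1 + 6·5·10 + 3·3·3 = 449 ≡ 9.
  S = (4, 5, 9) ≠ 0, so r is not a codeword (an error is present).
Step 3: locate the error. For a single error e at position i, S_ℓ = v_i·e·α_i^ℓ, so α_err = S_1/S_0.
  S_0^{−1} = 4^{−1} = 3 (mod 11), so α_err = 5·3 = 15 ≡ 4 = α_1. Error position i = 1.
  Consistency check: S_2/S_1 = 9·9 = 81 ≡ 4 = α_err ✓ (single-error assumption holds).
Step 4: error magnitude e = S_0/v_1 = S_0·∏_{j≠1}(α_1 − α_j) = 4·3 = 12 ≡ 1 (mod 11).
Step 5: correct position 1: c_1 = r_1 − e = 1 − 1 ≡ 0 (mod 11). Hence c = [0, 8, 1, 10, 3].
  Check: interpolating c through the α_i gives m(x) = 5 + 7·x (degree < 2) with m(α_i) = c_i for every i, so c is indeed a codeword.


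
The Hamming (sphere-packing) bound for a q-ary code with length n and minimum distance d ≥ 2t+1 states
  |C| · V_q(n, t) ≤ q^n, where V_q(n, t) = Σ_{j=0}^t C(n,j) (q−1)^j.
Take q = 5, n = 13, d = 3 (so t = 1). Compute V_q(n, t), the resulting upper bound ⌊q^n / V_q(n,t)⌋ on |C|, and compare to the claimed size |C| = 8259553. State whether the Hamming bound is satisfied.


V_q(n, t) = 53, q^n = 1220703125, Hamming bound = 23032134, |C| = 8259553 ≤ bound (satisfied).

Step 1: Compute V_q(n, t) = Σ_{j=0}^1 C(n, j) (q−1)^j.
  j = 0: C(13,0)·(4)^0 = 1·1 = 1.
  j = 1: C(13,1)·(4)^1 = 13·4 = 52.
  V_q(n, t) = 1 + 52 = 53.
Step 2: q^n = 5^13 = 1220703125.
Step 3: Hamming bound ⌊q^n / V_q(n,t)⌋ = ⌊1220703125/53⌋ = 23032134.
Step 4: Compare |C| = 8259553 to 23032134: satisfied.
The claimed |C| lies below the Hamming bound.


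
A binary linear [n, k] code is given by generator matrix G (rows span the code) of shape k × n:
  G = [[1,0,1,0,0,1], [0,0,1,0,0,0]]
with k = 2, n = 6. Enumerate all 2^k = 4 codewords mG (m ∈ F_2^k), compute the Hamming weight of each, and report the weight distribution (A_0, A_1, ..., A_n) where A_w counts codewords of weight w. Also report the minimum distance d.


Weight distribution: A_0 = 1, A_1 = 1, A_2 = 1, A_3 = 1. Minimum distance d = 1.

Enumerate all 2^2 = 4 messages m ∈ F_2^2.
For each, compute codeword c = mG in F_2^6, then tally its weight.
  m = 00 → c = 000000, weight = 0.
  m = 10 → c = 101001, weight = 3.
  m = 01 → c = 001000, weight = 1.
  m = 11 → c = 100001, weight = 2.
Tally weights:
  weight 0: 1 codewords.
  weight 1: 1 codewords.
  weight 2: 1 codewords.
  weight 3: 1 codewords.
Minimum distance d = smallest w > 0 with A_w > 0 = 1.
Sanity: Σ A_w = 4 = 2^2 = 4 ✓.


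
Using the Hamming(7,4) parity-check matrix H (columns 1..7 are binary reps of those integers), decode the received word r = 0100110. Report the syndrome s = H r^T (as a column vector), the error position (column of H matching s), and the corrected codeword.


s = (0, 0, 1)^T, error position = 1, corrected codeword c = 1100110

Compute s = H r^T mod 2 one row at a time:
  s_1 = 0 + 1 + 1 + 0 = 2 ≡ 0 (mod 2).
  s_2 = 1 + 0 + 1 + 0 = 2 ≡ 0 (mod 2).
  s_3 = 0 + 0 + 1 + 0 = 1 ≡ 1 (mod 2).
s = (0, 0, 1)^T — this equals column 1 of H (binary 001), so error is at position 1.
Correct: flip bit 1 of r = 0100110 to get c = 1100110.


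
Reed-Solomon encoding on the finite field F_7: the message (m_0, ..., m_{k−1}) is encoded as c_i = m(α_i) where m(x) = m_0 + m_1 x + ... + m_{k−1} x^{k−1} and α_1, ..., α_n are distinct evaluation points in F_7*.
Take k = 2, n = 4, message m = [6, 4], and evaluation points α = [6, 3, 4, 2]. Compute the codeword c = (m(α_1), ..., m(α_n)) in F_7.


c = [2, 4, 1, 0]

Message polynomial: m(x) = 6 + 4·x (mod 7).
For each evaluation point α_i, compute m(α_i) mod 7:
  α_1 = 6: Horner steps 4 → 2, so m(6) = 2.
  α_2 = 3: Horner steps 4 → 4, so m(3) = 4.
  α_3 = 4: Horner steps 4 → 1, so m(4) = 1.
  α_4 = 2: Horner steps 4 → 0, so m(2) = 0.
Codeword c = [2, 4, 1, 0] ∈ F_7^4.


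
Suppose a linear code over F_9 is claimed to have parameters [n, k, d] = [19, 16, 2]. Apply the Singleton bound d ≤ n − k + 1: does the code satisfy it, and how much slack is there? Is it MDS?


Singleton RHS = n − k + 1 = 4, slack = 2, bound satisfied, not MDS.

Singleton bound: d ≤ n − k + 1.
Here n = 19, k = 16, so n − k + 1 = 4.
Given d = 2, check d ≤ 4: YES.
Slack = (n − k + 1) − d = 2.
The code is NOT MDS (slack = 2 > 0).
Description: the claimed parameters are [19, 16, 2]_9; such a code would be non-MDS.


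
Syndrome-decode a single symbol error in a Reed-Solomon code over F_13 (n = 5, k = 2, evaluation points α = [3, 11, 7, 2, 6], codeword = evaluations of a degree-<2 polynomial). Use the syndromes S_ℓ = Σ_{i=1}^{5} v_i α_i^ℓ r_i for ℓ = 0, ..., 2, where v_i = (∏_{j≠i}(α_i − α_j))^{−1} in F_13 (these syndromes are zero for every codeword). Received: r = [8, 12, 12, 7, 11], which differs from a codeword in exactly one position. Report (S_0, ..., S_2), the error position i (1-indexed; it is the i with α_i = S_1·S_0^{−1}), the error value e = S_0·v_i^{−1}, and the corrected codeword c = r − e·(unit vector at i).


S = (10, 6, 1), error at position 2, error magnitude e = 9, c = [8, 3, 12, 7, 11].

Step 1: column multipliers v_i = (∏_{j≠i}(α_i − α_j))^{−1} mod 13.
  i = 1 (α = 3): (3−11)(3−7)(3−2)(3−6) = (−8)·(−4)·1·(−3) = −96 ≡ 8, so v_1 = 8^{−1} = 5 (mod 13).
  i = 2 (α = 11): (11−3)(11−7)(11−2)(11−6) = 8·4·9·5 = 1440 ≡ 10, so v_2 = 10^{−1} = 4 (mod 13).
  i = 3 (α = 7): (7−3)(7−11)(7−2)(7−6) = 4·(−4)·5·1 = −80 ≡ 11, so v_3 = 11^{−1} = 6 (mod 13).
  i = 4 (α = 2): (2−3)(2−11)(2−7)(2−6) = (−1)·(−9)·(−5)·(−4) = 180 ≡ 11, so v_4 = 11^{−1} = 6 (mod 13).
  i = 5 (α = 6): (6−3)(6−11)(6−7)(6−2) = 3·(−5)·(−1)·4 = 60 ≡ 8, so v_5 = 8^{−1} = 5 (mod 13).
  v = [5, 4, 6, 6, 5].
Step 2: syndromes of r = [8, 12, 12, 7, 11] (all sums mod 13).
  S_0 = Σ v_i r_i = 5·8 + 4·12 + 6·12 + 6·7 + 5·11 = 257 ≡ 10.
  S_1 = Σ v_i α_i r_i = 5·3·8 + 4·11·12 + 6·7·12 + 6·2·7 + 5·6·11 = 1566 ≡ 6.
  α_i^2 mod 13 = [9, 4, 10, 4, 10].
  S_2 = Σ v_i α_i^2 r_i = 5·9·8 + 4·4·12 + 6·10·12 + 6·4·7 + 5·10·11 = 1990 ≡ 1.
  S = (10, 6, 1) ≠ 0, so r is not a codeword (an error is present).
Step 3: locate the error. For a single error e at position i, S_ℓ = v_i·e·α_i^ℓ, so α_err = S_1/S_0.
  S_0^{−1} = 10^{−1} = 4 (mod 13), so α_err = 6·4 = 24 ≡ 11 = α_2. Error position i = 2.
  Consistency check: S_2/S_1 = 1·11 = 11 ≡ 11 = α_err ✓ (single-error assumption holds).
Step 4: error magnitude e = S_0/v_2 = S_0·∏_{j≠2}(α_2 − α_j) = 10·10 = 100 ≡ 9 (mod 13).
Step 5: correct position 2: c_2 = r_2 − e = 12 − 9 ≡ 3 (mod 13). Hence c = [8, 3, 12, 7, 11].
  Check: interpolating c through the α_i gives m(x) = 5 + 1·x (degree < 2) with m(α_i) = c_i for every i, so c is indeed a codeword.


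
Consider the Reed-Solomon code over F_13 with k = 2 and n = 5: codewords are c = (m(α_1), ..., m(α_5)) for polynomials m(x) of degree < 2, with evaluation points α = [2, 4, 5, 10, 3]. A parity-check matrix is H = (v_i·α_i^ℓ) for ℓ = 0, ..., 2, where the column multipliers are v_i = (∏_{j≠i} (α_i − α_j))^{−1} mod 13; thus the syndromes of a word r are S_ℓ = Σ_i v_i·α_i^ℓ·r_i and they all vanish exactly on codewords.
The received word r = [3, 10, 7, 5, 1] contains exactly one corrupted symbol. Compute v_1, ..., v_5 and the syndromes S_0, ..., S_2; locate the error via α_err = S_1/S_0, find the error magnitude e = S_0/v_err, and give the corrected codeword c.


S = (12, 10, 4), error at position 5, error magnitude e = 1, c = [3, 10, 7, 5, 0].

Step 1: column multipliers v_i = (∏_{j≠i}(α_i − α_j))^{−1} mod 13.
  i = 1 (α = 2): (2−4)(2−5)(2−10)(2−3) = (−2)·(−3)·(−8)·(−1) = 48 ≡ 9, so v_1 = 9^{−1} = 3 (mod 13).
  i = 2 (α = 4): (4−2)(4−5)(4−10)(4−3) = 2·(−1)·(−6)·1 = 12 ≡ 12, so v_2 = 12^{−1} = 12 (mod 13).
  i = 3 (α = 5): (5−2)(5−4)(5−10)(5−3) = 3·1·(−5)·2 = −30 ≡ 9, so v_3 = 9^{−1} = 3 (mod 13).
  i = 4 (α = 10): (10−2)(10−4)(10−5)(10−3) = 8·6·5·7 = 1680 ≡ 3, so v_4 = 3^{−1} = 9 (mod 13).
  i = 5 (α = 3): (3−2)(3−4)(3−5)(3−10) = 1·(−1)·(−2)·(−7) = −14 ≡ 12, so v_5 = 12^{−1} = 12 (mod 13).
  v = [3, 12, 3, 9, 12].
Step 2: syndromes of r = [3, 10, 7, 5, 1] (all sums mod 13).
  S_0 = Σ v_i r_i = 3·3 + 12·10 + 3·7 + 9·5 + 12·1 = 207 ≡ 12.
  S_1 = Σ v_i α_i r_i = 3·2·3 + 12·4·10 + 3·5·7 + 9·10·5 + 12·3·1 = 1089 ≡ 10.
  α_i^2 mod 13 = [4, 3, 12, 9, 9].
  S_2 = Σ v_i α_i^2 r_i = 3·4·3 + 12·3·10 + 3·12·7 + 9·9·5 + 12·9·1 = 1161 ≡ 4.
  S = (12, 10, 4) ≠ 0, so r is not a codeword (an error is present).
Step 3: locate the error. For a single error e at position i, S_ℓ = v_i·e·α_i^ℓ, so α_err = S_1/S_0.
  S_0^{−1} = 12^{−1} = 12 (mod 13), so α_err = 10·12 = 120 ≡ 3 = α_5. Error position i = 5.
  Consistency check: S_2/S_1 = 4·4 = 16 ≡ 3 = α_err ✓ (single-error assumption holds).
Step 4: error magnitude e = S_0/v_5 = S_0·∏_{j≠5}(α_5 − α_j) = 12·12 = 144 ≡ 1 (mod 13).
Step 5: correct position 5: c_5 = r_5 − e = 1 − 1 ≡ 0 (mod 13). Hence c = [3, 10, 7, 5, 0].
  Check: interpolating c through the α_i gives m(x) = 9 + 10·x (degree < 2) with m(α_i) = c_i for every i, so c is indeed a codeword.


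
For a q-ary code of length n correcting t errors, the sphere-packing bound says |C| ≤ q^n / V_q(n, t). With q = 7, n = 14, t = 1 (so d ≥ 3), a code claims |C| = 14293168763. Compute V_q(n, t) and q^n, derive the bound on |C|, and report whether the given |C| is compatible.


V_q(n, t) = 85, q^n = 678223072849, Hamming bound = 7979094974, |C| = 14293168763 > bound (violated).

Step 1: Compute V_q(n, t) = Σ_{j=0}^1 C(n, j) (q−1)^j.
  j = 0: C(14,0)·(6)^0 = 1·1 = 1.
  j = 1: C(14,1)·(6)^1 = 14·6 = 84.
  V_q(n, t) = 1 + 84 = 85.
Step 2: q^n = 7^14 = 678223072849.
Step 3: Hamming bound ⌊q^n / V_q(n,t)⌋ = ⌊678223072849/85⌋ = 7979094974.
Step 4: Compare |C| = 14293168763 to 7979094974: violated.
The claimed |C| lies above the Hamming bound, so no 7-ary code of length 14 with d ≥ 3 can have 14293168763 codewords.


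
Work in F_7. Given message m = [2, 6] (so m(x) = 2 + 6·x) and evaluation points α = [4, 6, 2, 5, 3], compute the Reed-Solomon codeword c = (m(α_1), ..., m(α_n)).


c = [5, 3, 0, 4, 6]

Message polynomial: m(x) = 2 + 6·x (mod 7).
For each evaluation point α_i, compute m(α_i) mod 7:
  α_1 = 4: Horner steps 6 → 5, so m(4) = 5.
  α_2 = 6: Horner steps 6 → 3, so m(6) = 3.
  α_3 = 2: Horner steps 6 → 0, so m(2) = 0.
  α_4 = 5: Horner steps 6 → 4, so m(5) = 4.
  α_5 = 3: Horner steps 6 → 6, so m(3) = 6.
Codeword c = [5, 3, 0, 4, 6] ∈ F_7^5.


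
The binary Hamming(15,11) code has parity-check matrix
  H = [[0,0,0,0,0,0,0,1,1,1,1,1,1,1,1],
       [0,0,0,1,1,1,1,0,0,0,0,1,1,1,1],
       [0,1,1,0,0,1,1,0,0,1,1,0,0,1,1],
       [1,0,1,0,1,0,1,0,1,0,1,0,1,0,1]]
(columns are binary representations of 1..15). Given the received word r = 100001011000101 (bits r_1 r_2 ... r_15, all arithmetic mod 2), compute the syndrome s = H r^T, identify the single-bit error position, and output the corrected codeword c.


s = (0, 1, 0, 0)^T, error position = 4, corrected codeword c = 100101011000101

Compute s = H r^T mod 2 one row at a time:
  s_1 = 1 + 1 + 0 + 0 + 0 + 1 + 0 + 1 = 4 ≡ 0 (mod 2).
  s_2 = 0 + 0 + 1 + 0 + 0 + 1 + 0 + 1 = 3 ≡ 1 (mod 2).
  s_3 = 0 + 0 + 1 + 0 + 0 + 0 + 0 + 1 = 2 ≡ 0 (mod 2).
  s_4 = 1 + 0 + 0 + 0 + 1 + 0 + 1 + 1 = 4 ≡ 0 (mod 2).
s = (0, 1, 0, 0)^T — this equals column 4 of H (binary 0100), so error is at position 4.
Correct: flip bit 4 of r = 100001011000101 to get c = 100101011000101.


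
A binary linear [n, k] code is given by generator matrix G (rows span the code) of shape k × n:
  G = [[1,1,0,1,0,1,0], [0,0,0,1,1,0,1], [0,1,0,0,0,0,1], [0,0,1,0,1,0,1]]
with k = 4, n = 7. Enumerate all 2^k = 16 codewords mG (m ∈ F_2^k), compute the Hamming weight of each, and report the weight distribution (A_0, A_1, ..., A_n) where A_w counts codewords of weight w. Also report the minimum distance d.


Weight distribution: A_0 = 1, A_2 = 2, A_3 = 5, A_4 = 5, A_5 = 2, A_7 = 1. Minimum distance d = 2.

Enumerate all 2^4 = 16 messages m ∈ F_2^4.
For each, compute codeword c = mG in F_2^7, then tally its weight.
  m = 0000 → c = 0000000, weight = 0.
  m = 1000 → c = 1101010, weight = 4.
  m = 0100 → c = 0001101, weight = 3.
  m = 1100 → c = 1100111, weight = 5.
  m = 0010 → c = 0100001, weight = 2.
  m = 1010 → c = 1001011, weight = 4.
  m = 0110 → c = 0101100, weight = 3.
  m = 1110 → c = 1000110, weight = 3.
  m = 0001 → c = 0010101, weight = 3.
  m = 1001 → c = 1111111, weight = 7.
  m = 0101 → c = 0011000, weight = 2.
  m = 1101 → c = 1110010, weight = 4.
  m = 0011 → c = 0110100, weight = 3.
  m = 1011 → c = 1011110, weight = 5.
  m = 0111 → c = 0111001, weight = 4.
  m = 1111 → c = 1010011, weight = 4.
Tally weights:
  weight 0: 1 codewords.
  weight 2: 2 codewords.
  weight 3: 5 codewords.
  weight 4: 5 codewords.
  weight 5: 2 codewords.
  weight 7: 1 codewords.
Minimum distance d = smallest w > 0 with A_w > 0 = 2.
Sanity: Σ A_w = 16 = 2^4 = 16 ✓.


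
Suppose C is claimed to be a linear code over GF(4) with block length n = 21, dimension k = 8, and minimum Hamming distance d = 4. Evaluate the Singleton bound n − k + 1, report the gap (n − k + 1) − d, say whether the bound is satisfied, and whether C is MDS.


Singleton RHS = n − k + 1 = 14, slack = 10, bound satisfied, not MDS.

Singleton bound: d ≤ n − k + 1.
Here n = 21, k = 8, so n − k + 1 = 14.
Given d = 4, check d ≤ 14: YES.
Slack = (n − k + 1) − d = 10.
The code is NOT MDS (slack = 10 > 0).
Description: the claimed parameters are [21, 8, 4]_4; such a code would be non-MDS.


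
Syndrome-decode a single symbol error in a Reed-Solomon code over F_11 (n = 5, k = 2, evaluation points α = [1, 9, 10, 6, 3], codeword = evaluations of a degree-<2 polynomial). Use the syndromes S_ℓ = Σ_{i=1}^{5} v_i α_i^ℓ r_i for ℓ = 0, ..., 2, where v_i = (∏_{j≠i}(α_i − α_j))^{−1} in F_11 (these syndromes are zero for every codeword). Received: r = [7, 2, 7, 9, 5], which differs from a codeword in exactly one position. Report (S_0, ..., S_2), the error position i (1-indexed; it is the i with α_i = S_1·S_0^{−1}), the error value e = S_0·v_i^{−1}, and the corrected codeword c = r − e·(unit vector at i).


S = (9, 9, 9), error at position 1, error magnitude e = 1, c = [6, 2, 7, 9, 5].

Step 1: column multipliers v_i = (∏_{j≠i}(α_i − α_j))^{−1} mod 11.
  i = 1 (α = 1): (1−9)(1−10)(1−6)(1−3) = (−8)·(−9)·(−5)·(−2) = 720 ≡ 5, so v_1 = 5^{−1} = 9 (mod 11).
  i = 2 (α = 9): (9−1)(9−10)(9−6)(9−3) = 8·(−1)·3·6 = −144 ≡ 10, so v_2 = 10^{−1} = 10 (mod 11).
  i = 3 (α = 10): (10−1)(10−9)(10−6)(10−3) = 9·1·4·7 = 252 ≡ 10, so v_3 = 10^{−1} = 10 (mod 11).
  i = 4 (α = 6): (6−1)(6−9)(6−10)(6−3) = 5·(−3)·(−4)·3 = 180 ≡ 4, so v_4 = 4^{−1} = 3 (mod 11).
  i = 5 (α = 3): (3−1)(3−9)(3−10)(3−6) = 2·(−6)·(−7)·(−3) = −252 ≡ 1, so v_5 = 1^{−1} = 1 (mod 11).
  v = [9, 10, 10, 3, 1].
Step 2: syndromes of r = [7, 2, 7, 9, 5] (all sums mod 11).
  S_0 = Σ v_i r_i = 9·7 + 10·2 + 10·7 + 3·9 + 1·5 = 185 ≡ 9.
  S_1 = Σ v_i α_i r_i = 9·1·7 + 10·9·2 + 10·10·7 + 3·6·9 + 1·3·5 = 1120 ≡ 9.
  α_i^2 mod 11 = [1, 4, 1, 3, 9].
  S_2 = Σ v_i α_i^2 r_i = 9·1·7 + 10·4·2 + 10·1·7 + 3·3·9 + 1·9·5 = 339 ≡ 9.
  S = (9, 9, 9) ≠ 0, so r is not a codeword (an error is present).
Step 3: locate the error. For a single error e at position i, S_ℓ = v_i·e·α_i^ℓ, so α_err = S_1/S_0.
  S_0^{−1} = 9^{−1} = 5 (mod 11), so α_err = 9·5 = 45 ≡ 1 = α_1. Error position i = 1.
  Consistency check: S_2/S_1 = 9·5 = 45 ≡ 1 = α_err ✓ (single-error assumption holds).
Step 4: error magnitude e = S_0/v_1 = S_0·∏_{j≠1}(α_1 − α_j) = 9·5 = 45 ≡ 1 (mod 11).
Step 5: correct position 1: c_1 = r_1 − e = 7 − 1 ≡ 6 (mod 11). Hence c = [6, 2, 7, 9, 5].
  Check: interpolating c through the α_i gives m(x) = 1 + 5·x (degree < 2) with m(α_i) = c_i for every i, so c is indeed a codeword.


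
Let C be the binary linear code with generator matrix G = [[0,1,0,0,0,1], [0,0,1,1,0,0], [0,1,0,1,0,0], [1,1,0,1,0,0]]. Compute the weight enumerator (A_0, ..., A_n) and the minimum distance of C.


Weight distribution: A_0 = 1, A_1 = 1, A_2 = 6, A_3 = 6, A_4 = 1, A_5 = 1. Minimum distance d = 1.

Enumerate all 2^4 = 16 messages m ∈ F_2^4.
For each, compute codeword c = mG in F_2^6, then tally its weight.
  m = 0000 → c = 000000, weight = 0.
  m = 1000 → c = 010001, weight = 2.
  m = 0100 → c = 001100, weight = 2.
  m = 1100 → c = 011101, weight = 4.
  m = 0010 → c = 010100, weight = 2.
  m = 1010 → c = 000101, weight = 2.
  m = 0110 → c = 011000, weight = 2.
  m = 1110 → c = 001001, weight = 2.
  m = 0001 → c = 110100, weight = 3.
  m = 1001 → c = 100101, weight = 3.
  m = 0101 → c = 111000, weight = 3.
  m = 1101 → c = 101001, weight = 3.
  m = 0011 → c = 100000, weight = 1.
  m = 1011 → c = 110001, weight = 3.
  m = 0111 → c = 101100, weight = 3.
  m = 1111 → c = 111101, weight = 5.
Tally weights:
  weight 0: 1 codewords.
  weight 1: 1 codewords.
  weight 2: 6 codewords.
  weight 3: 6 codewords.
  weight 4: 1 codewords.
  weight 5: 1 codewords.
Minimum distance d = smallest w > 0 with A_w > 0 = 1.
Sanity: Σ A_w = 16 = 2^4 = 16 ✓.


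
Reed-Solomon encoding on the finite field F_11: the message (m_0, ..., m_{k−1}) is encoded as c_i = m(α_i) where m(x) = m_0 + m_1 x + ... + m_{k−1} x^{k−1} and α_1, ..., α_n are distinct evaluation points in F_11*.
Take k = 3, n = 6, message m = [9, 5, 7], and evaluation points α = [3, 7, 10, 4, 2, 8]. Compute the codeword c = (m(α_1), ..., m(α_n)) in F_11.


c = [10, 2, 0, 9, 3, 2]

Message polynomial: m(x) = 9 + 5·x + 7·x^2 (mod 11).
For each evaluation point α_i, compute m(α_i) mod 11:
  α_1 = 3: Horner steps 7 → 4 → 10, so m(3) = 10.
  α_2 = 7: Horner steps 7 → 10 → 2, so m(7) = 2.
  α_3 = 10: Horner steps 7 → 9 → 0, so m(10) = 0.
  α_4 = 4: Horner steps 7 → 0 → 9, so m(4) = 9.
  α_5 = 2: Horner steps 7 → 8 → 3, so m(2) = 3.
  α_6 = 8: Horner steps 7 → 6 → 2, so m(8) = 2.
Codeword c = [10, 2, 0, 9, 3, 2] ∈ F_11^6.


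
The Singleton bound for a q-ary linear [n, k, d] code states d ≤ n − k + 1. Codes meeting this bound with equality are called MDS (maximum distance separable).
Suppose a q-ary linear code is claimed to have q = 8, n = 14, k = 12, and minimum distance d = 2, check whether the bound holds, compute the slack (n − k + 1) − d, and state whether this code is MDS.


Singleton RHS = n − k + 1 = 3, slack = 1, bound satisfied, not MDS.

Singleton bound: d ≤ n − k + 1.
Here n = 14, k = 12, so n − k + 1 = 3.
Given d = 2, check d ≤ 3: YES.
Slack = (n − k + 1) − d = 1.
The code is NOT MDS (slack = 1 > 0).
Description: the claimed parameters are [14, 12, 2]_8; such a code would be non-MDS.


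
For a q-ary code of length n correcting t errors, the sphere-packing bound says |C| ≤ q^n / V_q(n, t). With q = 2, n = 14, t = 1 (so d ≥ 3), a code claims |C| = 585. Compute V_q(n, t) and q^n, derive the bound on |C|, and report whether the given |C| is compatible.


V_q(n, t) = 15, q^n = 16384, Hamming bound = 1092, |C| = 585 ≤ bound (satisfied).

Step 1: Compute V_q(n, t) = Σ_{j=0}^1 C(n, j) (q−1)^j.
  j = 0: C(14,0)·(1)^0 = 1·1 = 1.
  j = 1: C(14,1)·(1)^1 = 14·1 = 14.
  V_q(n, t) = 1 + 14 = 15.
Step 2: q^n = 2^14 = 16384.
Step 3: Hamming bound ⌊q^n / V_q(n,t)⌋ = ⌊16384/15⌋ = 1092.
Step 4: Compare |C| = 585 to 1092: satisfied.
The claimed |C| lies below the Hamming bound.


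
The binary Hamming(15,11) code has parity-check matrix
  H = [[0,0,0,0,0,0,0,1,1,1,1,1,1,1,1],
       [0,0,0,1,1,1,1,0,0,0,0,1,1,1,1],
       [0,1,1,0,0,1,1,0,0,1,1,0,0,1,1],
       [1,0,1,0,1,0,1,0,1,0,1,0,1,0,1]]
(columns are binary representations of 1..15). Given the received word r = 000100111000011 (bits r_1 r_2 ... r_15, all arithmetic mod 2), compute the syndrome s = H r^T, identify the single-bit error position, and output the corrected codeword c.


s = (0, 0, 1, 1)^T, error position = 3, corrected codeword c = 001100111000011

Compute s = H r^T mod 2 one row at a time:
  s_1 = 1 + 1 + 0 + 0 + 0 + 0 + 1 + 1 = 4 ≡ 0 (mod 2).
  s_2 = 1 + 0 + 0 + 1 + 0 + 0 + 1 + 1 = 4 ≡ 0 (mod 2).
  s_3 = 0 + 0 + 0 + 1 + 0 + 0 + 1 + 1 = 3 ≡ 1 (mod 2).
  s_4 = 0 + 0 + 0 + 1 + 1 + 0 + 0 + 1 = 3 ≡ 1 (mod 2).
s = (0, 0, 1, 1)^T — this equals column 3 of H (binary 0011), so error is at position 3.
Correct: flip bit 3 of r = 000100111000011 to get c = 001100111000011.


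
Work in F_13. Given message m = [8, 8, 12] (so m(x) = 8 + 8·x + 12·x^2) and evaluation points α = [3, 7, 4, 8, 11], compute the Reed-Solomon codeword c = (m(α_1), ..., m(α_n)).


c = [10, 2, 11, 8, 1]

Message polynomial: m(x) = 8 + 8·x + 12·x^2 (mod 13).
For each evaluation point α_i, compute m(α_i) mod 13:
  α_1 = 3: Horner steps 12 → 5 → 10, so m(3) = 10.
  α_2 = 7: Horner steps 12 → 1 → 2, so m(7) = 2.
  α_3 = 4: Horner steps 12 → 4 → 11, so m(4) = 11.
  α_4 = 8: Horner steps 12 → 0 → 8, so m(8) = 8.
  α_5 = 11: Horner steps 12 → 10 → 1, so m(11) = 1.
Codeword c = [10, 2, 11, 8, 1] ∈ F_13^5.


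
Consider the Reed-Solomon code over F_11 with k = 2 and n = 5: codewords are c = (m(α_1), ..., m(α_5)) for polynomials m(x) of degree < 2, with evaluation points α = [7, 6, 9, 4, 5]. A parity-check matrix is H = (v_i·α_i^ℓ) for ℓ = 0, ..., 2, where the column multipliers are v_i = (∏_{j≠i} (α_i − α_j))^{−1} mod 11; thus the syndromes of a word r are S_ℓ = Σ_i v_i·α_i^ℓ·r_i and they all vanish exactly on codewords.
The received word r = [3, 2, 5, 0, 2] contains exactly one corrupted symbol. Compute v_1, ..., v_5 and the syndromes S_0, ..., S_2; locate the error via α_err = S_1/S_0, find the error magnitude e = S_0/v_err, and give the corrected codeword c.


S = (4, 9, 1), error at position 5, error magnitude e = 1, c = [3, 2, 5, 0, 1].

Step 1: column multipliers v_i = (∏_{j≠i}(α_i − α_j))^{−1} mod 11.
  i = 1 (α = 7): (7−6)(7−9)(7−4)(7−5) = 1·(−2)·3·2 = −12 ≡ 10, so v_1 = 10^{−1} = 10 (mod 11).
  i = 2 (α = 6): (6−7)(6−9)(6−4)(6−5) = (−1)·(−3)·2·1 = 6 ≡ 6, so v_2 = 6^{−1} = 2 (mod 11).
  i = 3 (α = 9): (9−7)(9−6)(9−4)(9−5) = 2·3·5·4 = 120 ≡ 10, so v_3 = 10^{−1} = 10 (mod 11).
  i = 4 (α = 4): (4−7)(4−6)(4−9)(4−5) = (−3)·(−2)·(−5)·(−1) = 30 ≡ 8, so v_4 = 8^{−1} = 7 (mod 11).
  i = 5 (α = 5): (5−7)(5−6)(5−9)(5−4) = (−2)·(−1)·(−4)·1 = −8 ≡ 3, so v_5 = 3^{−1} = 4 (mod 11).
  v = [10, 2, 10, 7, 4].
Step 2: syndromes of r = [3, 2, 5, 0, 2] (all sums mod 11).
  S_0 = Σ v_i r_i = 10·3 + 2·2 + 10·5 + 7·0 + 4·2 = 92 ≡ 4.
  S_1 = Σ v_i α_i r_i = 10·7·3 + 2·6·2 + 10·9·5 + 7·4·0 + 4·5·2 = 724 ≡ 9.
  α_i^2 mod 11 = [5, 3, 4, 5, 3].
  S_2 = Σ v_i α_i^2 r_i = 10·5·3 + 2·3·2 + 10·4·5 + 7·5·0 + 4·3·2 = 386 ≡ 1.
  S = (4, 9, 1) ≠ 0, so r is not a codeword (an error is present).
Step 3: locate the error. For a single error e at position i, S_ℓ = v_i·e·α_i^ℓ, so α_err = S_1/S_0.
  S_0^{−1} = 4^{−1} = 3 (mod 11), so α_err = 9·3 = 27 ≡ 5 = α_5. Error position i = 5.
  Consistency check: S_2/S_1 = 1·5 = 5 ≡ 5 = α_err ✓ (single-error assumption holds).
Step 4: error magnitude e = S_0/v_5 = S_0·∏_{j≠5}(α_5 − α_j) = 4·3 = 12 ≡ 1 (mod 11).
Step 5: correct position 5: c_5 = r_5 − e = 2 − 1 ≡ 1 (mod 11). Hence c = [3, 2, 5, 0, 1].
  Check: interpolating c through the α_i gives m(x) = 7 + 1·x (degree < 2) with m(α_i) = c_i for every i, so c is indeed a codeword.


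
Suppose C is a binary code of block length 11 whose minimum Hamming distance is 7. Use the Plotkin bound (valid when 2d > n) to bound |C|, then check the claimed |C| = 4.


Plotkin bound M ≤ 4; given |C| = 4 ≤ bound (satisfied).

Check applicability: 2d = 14, n = 11.
2d − n = 3 > 0, so Plotkin applies.
Compute d/(2d−n) = 7/3 ≈ 2.3333.
⌊d/(2d−n)⌋ = 2.
Plotkin bound: M ≤ 2·2 = 4.
Given |C| = 4, check: satisfied.
This |C| is at the Plotkin bound.


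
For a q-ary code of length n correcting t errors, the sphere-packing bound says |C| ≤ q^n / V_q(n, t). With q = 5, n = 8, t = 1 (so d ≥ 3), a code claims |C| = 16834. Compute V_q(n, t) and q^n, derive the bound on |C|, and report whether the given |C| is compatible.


V_q(n, t) = 33, q^n = 390625, Hamming bound = 11837, |C| = 16834 > bound (violated).

Step 1: Compute V_q(n, t) = Σ_{j=0}^1 C(n, j) (q−1)^j.
  j = 0: C(8,0)·(4)^0 = 1·1 = 1.
  j = 1: C(8,1)·(4)^1 = 8·4 = 32.
  V_q(n, t) = 1 + 32 = 33.
Step 2: q^n = 5^8 = 390625.
Step 3: Hamming bound ⌊q^n / V_q(n,t)⌋ = ⌊390625/33⌋ = 11837.
Step 4: Compare |C| = 16834 to 11837: violated.
The claimed |C| lies above the Hamming bound, so no 5-ary code of length 8 with d ≥ 3 can have 16834 codewords.


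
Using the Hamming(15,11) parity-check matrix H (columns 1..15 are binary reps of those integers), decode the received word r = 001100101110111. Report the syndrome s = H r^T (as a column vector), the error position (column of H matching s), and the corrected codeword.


s = (0, 1, 0, 0)^T, error position = 4, corrected codeword c = 001000101110111

Compute s = H r^T mod 2 one row at a time:
  s_1 = 0 + 1 + 1 + 1 + 0 + 1 + 1 + 1 = 6 ≡ 0 (mod 2).
  s_2 = 1 + 0 + 0 + 1 + 0 + 1 + 1 + 1 = 5 ≡ 1 (mod 2).
  s_3 = 0 + 1 + 0 + 1 + 1 + 1 + 1 + 1 = 6 ≡ 0 (mod 2).
  s_4 = 0 + 1 + 0 + 1 + 1 + 1 + 1 + 1 = 6 ≡ 0 (mod 2).
s = (0, 1, 0, 0)^T — this equals column 4 of H (binary 0100), so error is at position 4.
Correct: flip bit 4 of r = 001100101110111 to get c = 001000101110111.


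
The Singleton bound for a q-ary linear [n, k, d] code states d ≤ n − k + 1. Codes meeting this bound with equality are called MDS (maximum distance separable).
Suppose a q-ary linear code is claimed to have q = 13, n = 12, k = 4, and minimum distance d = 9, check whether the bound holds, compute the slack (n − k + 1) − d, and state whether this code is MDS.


Singleton RHS = n − k + 1 = 9, slack = 0, bound satisfied, MDS.

Singleton bound: d ≤ n − k + 1.
Here n = 12, k = 4, so n − k + 1 = 9.
Given d = 9, check d ≤ 9: YES.
Slack = (n − k + 1) − d = 0.
The code is MDS (slack = 0).
Description: the claimed parameters are [12, 4, 9]_13; such a code would be MDS (meets Singleton bound).


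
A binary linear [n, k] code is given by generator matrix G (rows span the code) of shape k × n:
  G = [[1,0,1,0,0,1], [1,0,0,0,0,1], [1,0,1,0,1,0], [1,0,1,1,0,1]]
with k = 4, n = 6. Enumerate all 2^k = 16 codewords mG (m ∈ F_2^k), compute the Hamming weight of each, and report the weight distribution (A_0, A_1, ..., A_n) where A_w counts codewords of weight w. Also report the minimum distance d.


Weight distribution: A_0 = 1, A_1 = 2, A_2 = 4, A_3 = 6, A_4 = 3. Minimum distance d = 1.

Enumerate all 2^4 = 16 messages m ∈ F_2^4.
For each, compute codeword c = mG in F_2^6, then tally its weight.
  m = 0000 → c = 000000, weight = 0.
  m = 1000 → c = 101001, weight = 3.
  m = 0100 → c = 100001, weight = 2.
  m = 1100 → c = 001000, weight = 1.
  m = 0010 → c = 101010, weight = 3.
  m = 1010 → c = 000011, weight = 2.
  m = 0110 → c = 001011, weight = 3.
  m = 1110 → c = 100010, weight = 2.
  m = 0001 → c = 101101, weight = 4.
  m = 1001 → c = 000100, weight = 1.
  m = 0101 → c = 001100, weight = 2.
  m = 1101 → c = 100101, weight = 3.
  m = 0011 → c = 000111, weight = 3.
  m = 1011 → c = 101110, weight = 4.
  m = 0111 → c = 100110, weight = 3.
  m = 1111 → c = 001111, weight = 4.
Tally weights:
  weight 0: 1 codewords.
  weight 1: 2 codewords.
  weight 2: 4 codewords.
  weight 3: 6 codewords.
  weight 4: 3 codewords.
Minimum distance d = smallest w > 0 with A_w > 0 = 1.
Sanity: Σ A_w = 16 = 2^4 = 16 ✓.
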